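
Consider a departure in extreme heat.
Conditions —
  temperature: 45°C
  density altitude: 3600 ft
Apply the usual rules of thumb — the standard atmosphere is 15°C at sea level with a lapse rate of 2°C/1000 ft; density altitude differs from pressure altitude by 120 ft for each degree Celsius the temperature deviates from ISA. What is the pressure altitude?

DA = PA + 120 × (OAT − (15 − 2·PA/1000)) = PA + 120·OAT − 1800 + 0.24·PA = 1.24·PA + 120·OAT − 1800.
So 1.24·PA = 3600 − 120 × 45 + 1800 = 0.
PA = 0 / 1.24 = 0 ft.

0 ft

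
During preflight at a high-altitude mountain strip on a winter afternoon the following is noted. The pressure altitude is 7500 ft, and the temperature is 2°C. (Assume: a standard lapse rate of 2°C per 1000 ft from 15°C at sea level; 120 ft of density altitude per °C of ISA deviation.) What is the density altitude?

ISA temperature at 7500 ft = 15 − 2 × (7500/1000) = 0°C.
ISA deviation = 2 − 0 = +2°C.
Density altitude = 7500 + 120 × (2) = 7500 + (+240) = 7740 ft.

7740 ft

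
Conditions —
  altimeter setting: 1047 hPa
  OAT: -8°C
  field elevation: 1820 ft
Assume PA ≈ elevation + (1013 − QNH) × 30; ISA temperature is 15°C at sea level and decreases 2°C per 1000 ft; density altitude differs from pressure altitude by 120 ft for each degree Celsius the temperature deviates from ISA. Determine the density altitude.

-1768 ft

Pressure altitude = 1820 + (1013 − 1047) × 30 = 1820 + (-1020) = 800 ft.
ISA temperature at 800 ft = 15 − 2 × (800/1000) = 13.4°C.
ISA deviation = -8 − 13.4 = -21.4°C.
Density altitude = 800 + 120 × (-21.4) = -1768 ft.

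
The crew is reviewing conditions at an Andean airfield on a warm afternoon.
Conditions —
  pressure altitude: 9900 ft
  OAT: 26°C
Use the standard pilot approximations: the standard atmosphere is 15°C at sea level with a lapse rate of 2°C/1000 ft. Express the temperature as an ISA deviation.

ISA+30.8°C

ISA temperature at 9900 ft = 15 − 2 × (9900/1000) = -4.8°C.
Deviation = OAT − ISA = 26 − (-4.8) = +30.8°C.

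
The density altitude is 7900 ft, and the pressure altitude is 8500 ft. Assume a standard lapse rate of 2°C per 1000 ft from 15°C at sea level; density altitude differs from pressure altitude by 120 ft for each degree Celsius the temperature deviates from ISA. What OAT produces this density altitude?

-7°C

Density altitude − pressure altitude = 7900 − 8500 = -600 ft.
At 120 ft/°C that is an ISA deviation of -600/120 = -5°C.
ISA temperature at 8500 ft = 15 − 2 × (8500/1000) = -2°C.
OAT = ISA + deviation = -2 + (-5) = -7°C.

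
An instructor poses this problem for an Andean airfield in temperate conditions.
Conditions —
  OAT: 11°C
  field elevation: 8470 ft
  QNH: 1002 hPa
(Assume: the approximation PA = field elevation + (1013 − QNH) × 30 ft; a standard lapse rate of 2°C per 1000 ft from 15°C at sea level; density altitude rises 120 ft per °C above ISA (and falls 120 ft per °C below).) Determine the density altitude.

10432 ft

Pressure altitude = 8470 + (1013 − 1002) × 30 = 8470 + (+330) = 8800 ft.
ISA temperature at 8800 ft = 15 − 2 × (8800/1000) = -2.6°C.
ISA deviation = 11 − (-2.6) = +13.6°C.
Density altitude = 8800 + 120 × (13.6) = 10432 ft.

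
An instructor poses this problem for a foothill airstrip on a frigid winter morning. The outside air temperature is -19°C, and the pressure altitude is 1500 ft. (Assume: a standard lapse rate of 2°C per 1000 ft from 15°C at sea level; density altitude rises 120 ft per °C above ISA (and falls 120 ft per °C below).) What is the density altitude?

ISA temperature at 1500 ft = 15 − 2 × (1500/1000) = 12°C.
ISA deviation = -19 − 12 = -31°C.
Density altitude = 1500 + 120 × (-31) = 1500 + (-3720) = -2220 ft.

-2220 ft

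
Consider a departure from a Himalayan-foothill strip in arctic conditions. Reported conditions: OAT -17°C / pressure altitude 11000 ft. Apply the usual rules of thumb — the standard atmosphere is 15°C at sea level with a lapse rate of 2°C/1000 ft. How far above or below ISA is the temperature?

ISA-10°C

ISA temperature at 11000 ft = 15 − 2 × (11000/1000) = -7°C.
Deviation = OAT − ISA = -17 − (-7) = -10°C.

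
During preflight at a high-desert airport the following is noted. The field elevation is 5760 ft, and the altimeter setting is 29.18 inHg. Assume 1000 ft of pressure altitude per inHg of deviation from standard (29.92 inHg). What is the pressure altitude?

6500 ft

Pressure correction = (29.92 − 29.18) × 1000 = +740 ft.
Pressure altitude = 5760 + (+740) = 6500 ft.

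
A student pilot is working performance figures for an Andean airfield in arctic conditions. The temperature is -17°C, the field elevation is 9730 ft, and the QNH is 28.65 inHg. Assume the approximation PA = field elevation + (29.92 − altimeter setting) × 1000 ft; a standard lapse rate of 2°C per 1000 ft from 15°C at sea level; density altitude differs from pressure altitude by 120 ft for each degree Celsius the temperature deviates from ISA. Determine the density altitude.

9800 ft

Pressure altitude = 9730 + (29.92 − 28.65) × 1000 = 9730 + (+1270) = 11000 ft.
ISA temperature at 11000 ft = 15 − 2 × (11000/1000) = -7°C.
ISA deviation = -17 − (-7) = -10°C.
Density altitude = 11000 + 120 × (-10) = 9800 ft.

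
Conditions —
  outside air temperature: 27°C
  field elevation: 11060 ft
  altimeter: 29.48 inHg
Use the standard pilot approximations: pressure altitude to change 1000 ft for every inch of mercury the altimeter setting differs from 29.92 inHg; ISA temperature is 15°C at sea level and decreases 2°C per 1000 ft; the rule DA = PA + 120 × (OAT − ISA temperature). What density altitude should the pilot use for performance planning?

Pressure altitude = 11060 + (29.92 − 29.48) × 1000 = 11060 + (+440) = 11500 ft.
ISA temperature at 11500 ft = 15 − 2 × (11500/1000) = -8°C.
ISA deviation = 27 − (-8) = +35°C.
Density altitude = 11500 + 120 × (35) = 15700 ft.

15700 ft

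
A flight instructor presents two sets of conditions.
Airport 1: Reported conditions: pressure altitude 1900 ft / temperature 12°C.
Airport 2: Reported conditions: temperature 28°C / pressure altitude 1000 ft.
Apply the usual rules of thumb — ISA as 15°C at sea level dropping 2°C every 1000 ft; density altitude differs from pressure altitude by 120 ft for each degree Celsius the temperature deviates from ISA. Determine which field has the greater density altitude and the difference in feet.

Airport 2 by 804 ft

Airport 1: ISA temp = 11.2°C, deviation +0.8°C, DA = 1900 + 120 × 0.8 = 1996 ft.
Airport 2: ISA temp = 13°C, deviation +15°C, DA = 1000 + 120 × 15 = 2800 ft.
Airport 2 is higher by 2800 − 1996 = 804 ft.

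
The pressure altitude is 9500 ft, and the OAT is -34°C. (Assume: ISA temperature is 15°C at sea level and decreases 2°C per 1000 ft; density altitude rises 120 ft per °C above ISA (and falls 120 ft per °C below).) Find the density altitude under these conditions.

5900 ft

ISA temperature at 9500 ft = 15 − 2 × (9500/1000) = -4°C.
ISA deviation = -34 − (-4) = -30°C.
Density altitude = 9500 + 120 × (-30) = 9500 + (-3600) = 5900 ft.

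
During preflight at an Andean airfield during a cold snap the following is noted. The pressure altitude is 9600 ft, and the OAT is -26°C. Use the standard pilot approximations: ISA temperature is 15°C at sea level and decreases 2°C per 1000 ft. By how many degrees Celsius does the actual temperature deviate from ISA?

ISA temperature at 9600 ft = 15 − 2 × (9600/1000) = -4.2°C.
Deviation = OAT − ISA = -26 − (-4.2) = -21.8°C.

ISA-21.8°C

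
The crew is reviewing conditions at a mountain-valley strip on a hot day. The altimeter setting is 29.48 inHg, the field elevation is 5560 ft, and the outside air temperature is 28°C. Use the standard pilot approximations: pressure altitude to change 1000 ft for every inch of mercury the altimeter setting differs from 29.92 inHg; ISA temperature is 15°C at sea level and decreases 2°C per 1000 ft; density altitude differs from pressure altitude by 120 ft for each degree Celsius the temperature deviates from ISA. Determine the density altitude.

Pressure altitude = 5560 + (29.92 − 29.48) × 1000 = 5560 + (+440) = 6000 ft.
ISA temperature at 6000 ft = 15 − 2 × (6000/1000) = 3°C.
ISA deviation = 28 − 3 = +25°C.
Density altitude = 6000 + 120 × (25) = 9000 ft.

9000 ft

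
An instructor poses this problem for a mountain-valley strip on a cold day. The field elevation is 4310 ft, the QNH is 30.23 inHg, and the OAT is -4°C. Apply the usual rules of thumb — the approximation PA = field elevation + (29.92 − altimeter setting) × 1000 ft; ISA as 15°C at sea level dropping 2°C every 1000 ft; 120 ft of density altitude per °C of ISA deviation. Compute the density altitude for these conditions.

2680 ft

Pressure altitude = 4310 + (29.92 − 30.23) × 1000 = 4310 + (-310) = 4000 ft.
ISA temperature at 4000 ft = 15 − 2 × (4000/1000) = 7°C.
ISA deviation = -4 − 7 = -11°C.
Density altitude = 4000 + 120 × (-11) = 2680 ft.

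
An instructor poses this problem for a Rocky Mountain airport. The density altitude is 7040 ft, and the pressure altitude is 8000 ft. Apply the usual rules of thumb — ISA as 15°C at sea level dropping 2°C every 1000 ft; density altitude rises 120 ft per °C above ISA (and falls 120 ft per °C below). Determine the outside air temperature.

Density altitude − pressure altitude = 7040 − 8000 = -960 ft.
At 120 ft/°C that is an ISA deviation of -960/120 = -8°C.
ISA temperature at 8000 ft = 15 − 2 × (8000/1000) = -1°C.
OAT = ISA + deviation = -1 + (-8) = -9°C.

-9°C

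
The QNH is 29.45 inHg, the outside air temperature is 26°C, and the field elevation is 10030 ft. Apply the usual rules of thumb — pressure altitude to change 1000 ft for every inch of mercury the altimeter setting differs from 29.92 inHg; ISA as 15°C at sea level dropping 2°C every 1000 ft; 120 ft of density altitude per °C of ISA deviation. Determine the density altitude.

Pressure altitude = 10030 + (29.92 − 29.45) × 1000 = 10030 + (+470) = 10500 ft.
ISA temperature at 10500 ft = 15 − 2 × (10500/1000) = -6°C.
ISA deviation = 26 − (-6) = +32°C.
Density altitude = 10500 + 120 × (32) = 14340 ft.

14340 ft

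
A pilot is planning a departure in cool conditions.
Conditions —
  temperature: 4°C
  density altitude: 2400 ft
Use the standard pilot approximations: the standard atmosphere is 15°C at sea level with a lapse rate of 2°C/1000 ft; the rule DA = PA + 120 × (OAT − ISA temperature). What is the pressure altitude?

DA = PA + 120 × (OAT − (15 − 2·PA/1000)) = PA + 120·OAT − 1800 + 0.24·PA = 1.24·PA + 120·OAT − 1800.
So 1.24·PA = 2400 − 120 × 4 + 1800 = 3720.
PA = 3720 / 1.24 = 3000 ft.

3000 ft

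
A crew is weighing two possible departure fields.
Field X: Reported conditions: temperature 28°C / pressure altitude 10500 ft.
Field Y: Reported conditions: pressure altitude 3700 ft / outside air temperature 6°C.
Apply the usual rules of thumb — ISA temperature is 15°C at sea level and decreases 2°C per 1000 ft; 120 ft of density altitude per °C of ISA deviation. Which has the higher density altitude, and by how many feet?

Field X: ISA temp = -6°C, deviation +34°C, DA = 10500 + 120 × 34 = 14580 ft.
Field Y: ISA temp = 7.6°C, deviation -1.6°C, DA = 3700 + 120 × (-1.6) = 3508 ft.
Field X is higher by 14580 − 3508 = 11072 ft.

Field X by 11072 ft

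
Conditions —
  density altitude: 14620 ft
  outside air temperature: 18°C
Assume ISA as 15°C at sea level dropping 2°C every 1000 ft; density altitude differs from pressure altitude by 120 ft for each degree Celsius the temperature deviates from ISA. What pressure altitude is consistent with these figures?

DA = PA + 120 × (OAT − (15 − 2·PA/1000)) = PA + 120·OAT − 1800 + 0.24·PA = 1.24·PA + 120·OAT − 1800.
So 1.24·PA = 14620 − 120 × 18 + 1800 = 14260.
PA = 14260 / 1.24 = 11500 ft.

11500 ft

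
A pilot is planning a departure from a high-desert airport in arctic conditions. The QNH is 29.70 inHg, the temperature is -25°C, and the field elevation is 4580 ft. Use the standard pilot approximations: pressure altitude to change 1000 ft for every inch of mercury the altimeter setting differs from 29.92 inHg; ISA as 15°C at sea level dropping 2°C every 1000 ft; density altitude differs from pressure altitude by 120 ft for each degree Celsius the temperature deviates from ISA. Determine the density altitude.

1152 ft

Pressure altitude = 4580 + (29.92 − 29.70) × 1000 = 4580 + (+220) = 4800 ft.
ISA temperature at 4800 ft = 15 − 2 × (4800/1000) = 5.4°C.
ISA deviation = -25 − 5.4 = -30.4°C.
Density altitude = 4800 + 120 × (-30.4) = 1152 ft.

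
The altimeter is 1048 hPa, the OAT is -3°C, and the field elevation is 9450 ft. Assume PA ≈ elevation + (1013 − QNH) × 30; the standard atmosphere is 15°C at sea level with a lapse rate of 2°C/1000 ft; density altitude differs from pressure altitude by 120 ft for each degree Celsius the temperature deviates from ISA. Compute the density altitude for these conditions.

8256 ft

Pressure altitude = 9450 + (1013 − 1048) × 30 = 9450 + (-1050) = 8400 ft.
ISA temperature at 8400 ft = 15 − 2 × (8400/1000) = -1.8°C.
ISA deviation = -3 − (-1.8) = -1.2°C.
Density altitude = 8400 + 120 × (-1.2) = 8256 ft.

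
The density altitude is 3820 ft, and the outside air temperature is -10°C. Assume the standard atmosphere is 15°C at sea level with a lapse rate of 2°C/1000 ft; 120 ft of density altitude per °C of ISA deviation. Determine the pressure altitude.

DA = PA + 120 × (OAT − (15 − 2·PA/1000)) = PA + 120·OAT − 1800 + 0.24·PA = 1.24·PA + 120·OAT − 1800.
So 1.24·PA = 3820 − 120 × (-10) + 1800 = 6820.
PA = 6820 / 1.24 = 5500 ft.

5500 ft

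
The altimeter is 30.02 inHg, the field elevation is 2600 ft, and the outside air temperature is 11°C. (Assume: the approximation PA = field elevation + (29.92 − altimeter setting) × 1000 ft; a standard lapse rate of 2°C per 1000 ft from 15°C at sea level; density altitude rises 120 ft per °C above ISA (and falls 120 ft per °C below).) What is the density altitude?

2620 ft

Pressure altitude = 2600 + (29.92 − 30.02) × 1000 = 2600 + (-100) = 2500 ft.
ISA temperature at 2500 ft = 15 − 2 × (2500/1000) = 10°C.
ISA deviation = 11 − 10 = +1°C.
Density altitude = 2500 + 120 × (1) = 2620 ft.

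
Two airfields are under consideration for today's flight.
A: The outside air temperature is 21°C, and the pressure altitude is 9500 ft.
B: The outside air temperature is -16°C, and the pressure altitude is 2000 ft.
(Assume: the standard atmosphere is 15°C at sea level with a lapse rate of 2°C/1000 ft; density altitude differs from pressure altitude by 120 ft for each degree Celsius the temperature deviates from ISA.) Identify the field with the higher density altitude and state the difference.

A by 13740 ft

A: ISA temp = -4°C, deviation +25°C, DA = 9500 + 120 × 25 = 12500 ft.
B: ISA temp = 11°C, deviation -27°C, DA = 2000 + 120 × (-27) = -1240 ft.
A is higher by 12500 − (-1240) = 13740 ft.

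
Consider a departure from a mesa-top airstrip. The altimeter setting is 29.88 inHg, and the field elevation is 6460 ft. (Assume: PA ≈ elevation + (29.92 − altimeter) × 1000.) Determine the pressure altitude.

Pressure correction = (29.92 − 29.88) × 1000 = +40 ft.
Pressure altitude = 6460 + (+40) = 6500 ft.

6500 ft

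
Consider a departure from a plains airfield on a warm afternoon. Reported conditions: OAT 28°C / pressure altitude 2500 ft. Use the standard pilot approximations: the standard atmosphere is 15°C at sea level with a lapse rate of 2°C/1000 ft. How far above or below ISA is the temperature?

ISA temperature at 2500 ft = 15 − 2 × (2500/1000) = 10°C.
Deviation = OAT − ISA = 28 − 10 = +18°C.

ISA+18°C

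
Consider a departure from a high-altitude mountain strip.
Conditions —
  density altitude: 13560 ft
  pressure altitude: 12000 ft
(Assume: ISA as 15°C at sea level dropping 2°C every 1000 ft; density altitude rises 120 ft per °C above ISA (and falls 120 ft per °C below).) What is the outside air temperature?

4°C

Density altitude − pressure altitude = 13560 − 12000 = +1560 ft.
At 120 ft/°C that is an ISA deviation of 1560/120 = +13°C.
ISA temperature at 12000 ft = 15 − 2 × (12000/1000) = -9°C.
OAT = ISA + deviation = -9 + (+13) = 4°C.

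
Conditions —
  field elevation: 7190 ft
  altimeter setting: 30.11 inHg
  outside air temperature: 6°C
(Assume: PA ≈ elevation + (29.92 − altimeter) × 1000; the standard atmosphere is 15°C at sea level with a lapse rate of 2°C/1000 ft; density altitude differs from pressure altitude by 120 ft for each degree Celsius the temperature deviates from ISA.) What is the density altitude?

7600 ft

Pressure altitude = 7190 + (29.92 − 30.11) × 1000 = 7190 + (-190) = 7000 ft.
ISA temperature at 7000 ft = 15 − 2 × (7000/1000) = 1°C.
ISA deviation = 6 − 1 = +5°C.
Density altitude = 7000 + 120 × (5) = 7600 ft.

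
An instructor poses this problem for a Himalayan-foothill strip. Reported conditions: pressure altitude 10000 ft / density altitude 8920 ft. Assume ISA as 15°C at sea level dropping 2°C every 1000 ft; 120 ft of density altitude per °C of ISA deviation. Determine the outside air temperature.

-14°C

Density altitude − pressure altitude = 8920 − 10000 = -1080 ft.
At 120 ft/°C that is an ISA deviation of -1080/120 = -9°C.
ISA temperature at 10000 ft = 15 − 2 × (10000/1000) = -5°C.
OAT = ISA + deviation = -5 + (-9) = -14°C.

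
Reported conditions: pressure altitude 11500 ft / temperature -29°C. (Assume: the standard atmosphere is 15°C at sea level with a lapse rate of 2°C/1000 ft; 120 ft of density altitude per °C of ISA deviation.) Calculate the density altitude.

8980 ft

ISA temperature at 11500 ft = 15 − 2 × (11500/1000) = -8°C.
ISA deviation = -29 − (-8) = -21°C.
Density altitude = 11500 + 120 × (-21) = 11500 + (-2520) = 8980 ft.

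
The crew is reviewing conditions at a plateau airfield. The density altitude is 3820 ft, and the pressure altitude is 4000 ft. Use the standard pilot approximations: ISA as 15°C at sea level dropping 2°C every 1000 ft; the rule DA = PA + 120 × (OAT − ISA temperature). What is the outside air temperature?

5.5°C

Density altitude − pressure altitude = 3820 − 4000 = -180 ft.
At 120 ft/°C that is an ISA deviation of -180/120 = -1.5°C.
ISA temperature at 4000 ft = 15 − 2 × (4000/1000) = 7°C.
OAT = ISA + deviation = 7 + (-1.5) = 5.5°C.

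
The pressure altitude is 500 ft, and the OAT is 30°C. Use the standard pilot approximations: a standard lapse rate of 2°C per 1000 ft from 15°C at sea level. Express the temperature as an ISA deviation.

ISA+16°C

ISA temperature at 500 ft = 15 − 2 × (500/1000) = 14°C.
Deviation = OAT − ISA = 30 − 14 = +16°C.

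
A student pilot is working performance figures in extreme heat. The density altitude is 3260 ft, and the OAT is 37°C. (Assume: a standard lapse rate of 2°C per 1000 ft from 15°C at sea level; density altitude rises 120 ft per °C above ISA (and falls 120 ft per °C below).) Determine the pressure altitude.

500 ft

DA = PA + 120 × (OAT − (15 − 2·PA/1000)) = PA + 120·OAT − 1800 + 0.24·PA = 1.24·PA + 120·OAT − 1800.
So 1.24·PA = 3260 − 120 × 37 + 1800 = 620.
PA = 620 / 1.24 = 500 ft.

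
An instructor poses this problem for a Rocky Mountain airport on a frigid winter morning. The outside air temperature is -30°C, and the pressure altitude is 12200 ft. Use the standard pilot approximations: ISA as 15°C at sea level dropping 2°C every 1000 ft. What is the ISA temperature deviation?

ISA temperature at 12200 ft = 15 − 2 × (12200/1000) = -9.4°C.
Deviation = OAT − ISA = -30 − (-9.4) = -20.6°C.

ISA-20.6°C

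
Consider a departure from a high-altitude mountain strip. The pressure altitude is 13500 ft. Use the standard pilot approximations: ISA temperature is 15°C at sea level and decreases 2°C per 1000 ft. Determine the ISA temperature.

-12°C

ISA temperature = 15 − 2 × (13500/1000) = 15 − 27 = -12°C.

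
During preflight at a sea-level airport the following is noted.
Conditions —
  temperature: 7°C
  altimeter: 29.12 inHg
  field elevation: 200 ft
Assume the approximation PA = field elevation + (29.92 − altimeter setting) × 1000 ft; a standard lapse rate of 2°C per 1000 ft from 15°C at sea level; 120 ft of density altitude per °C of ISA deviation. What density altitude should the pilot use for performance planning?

Pressure altitude = 200 + (29.92 − 29.12) × 1000 = 200 + (+800) = 1000 ft.
ISA temperature at 1000 ft = 15 − 2 × (1000/1000) = 13°C.
ISA deviation = 7 − 13 = -6°C.
Density altitude = 1000 + 120 × (-6) = 280 ft.

280 ft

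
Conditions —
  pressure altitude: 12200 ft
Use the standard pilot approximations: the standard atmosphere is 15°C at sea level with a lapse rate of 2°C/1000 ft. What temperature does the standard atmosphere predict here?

-9.4°C

ISA temperature = 15 − 2 × (12200/1000) = 15 − 24.4 = -9.4°C.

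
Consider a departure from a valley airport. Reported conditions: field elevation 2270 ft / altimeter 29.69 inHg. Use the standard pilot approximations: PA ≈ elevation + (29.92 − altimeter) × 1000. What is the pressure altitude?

Pressure correction = (29.92 − 29.69) × 1000 = +230 ft.
Pressure altitude = 2270 + (+230) = 2500 ft.

2500 ft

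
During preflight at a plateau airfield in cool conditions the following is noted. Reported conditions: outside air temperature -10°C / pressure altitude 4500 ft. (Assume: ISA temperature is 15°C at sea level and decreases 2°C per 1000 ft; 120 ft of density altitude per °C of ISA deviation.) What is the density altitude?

2580 ft

ISA temperature at 4500 ft = 15 − 2 × (4500/1000) = 6°C.
ISA deviation = -10 − 6 = -16°C.
Density altitude = 4500 + 120 × (-16) = 4500 + (-1920) = 2580 ft.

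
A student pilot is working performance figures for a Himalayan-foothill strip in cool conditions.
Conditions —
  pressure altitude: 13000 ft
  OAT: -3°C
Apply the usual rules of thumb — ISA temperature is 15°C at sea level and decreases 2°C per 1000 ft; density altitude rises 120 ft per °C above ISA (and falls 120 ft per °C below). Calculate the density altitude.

ISA temperature at 13000 ft = 15 − 2 × (13000/1000) = -11°C.
ISA deviation = -3 − (-11) = +8°C.
Density altitude = 13000 + 120 × (8) = 13000 + (+960) = 13960 ft.

13960 ft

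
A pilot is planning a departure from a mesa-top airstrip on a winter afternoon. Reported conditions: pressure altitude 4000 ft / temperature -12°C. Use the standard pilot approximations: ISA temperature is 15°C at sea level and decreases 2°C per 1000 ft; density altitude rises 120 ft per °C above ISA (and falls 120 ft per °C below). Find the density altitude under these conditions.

ISA temperature at 4000 ft = 15 − 2 × (4000/1000) = 7°C.
ISA deviation = -12 − 7 = -19°C.
Density altitude = 4000 + 120 × (-19) = 4000 + (-2280) = 1720 ft.

1720 ft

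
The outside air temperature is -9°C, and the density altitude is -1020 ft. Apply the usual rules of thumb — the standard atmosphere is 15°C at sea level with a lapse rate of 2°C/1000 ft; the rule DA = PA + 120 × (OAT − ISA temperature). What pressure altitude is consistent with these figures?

DA = PA + 120 × (OAT − (15 − 2·PA/1000)) = PA + 120·OAT − 1800 + 0.24·PA = 1.24·PA + 120·OAT − 1800.
So 1.24·PA = -1020 − 120 × (-9) + 1800 = 1860.
PA = 1860 / 1.24 = 1500 ft.

1500 ft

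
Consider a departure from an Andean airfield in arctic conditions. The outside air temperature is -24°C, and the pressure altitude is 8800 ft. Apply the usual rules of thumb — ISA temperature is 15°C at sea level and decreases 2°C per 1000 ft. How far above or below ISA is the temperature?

ISA temperature at 8800 ft = 15 − 2 × (8800/1000) = -2.6°C.
Deviation = OAT − ISA = -24 − (-2.6) = -21.4°C.

ISA-21.4°C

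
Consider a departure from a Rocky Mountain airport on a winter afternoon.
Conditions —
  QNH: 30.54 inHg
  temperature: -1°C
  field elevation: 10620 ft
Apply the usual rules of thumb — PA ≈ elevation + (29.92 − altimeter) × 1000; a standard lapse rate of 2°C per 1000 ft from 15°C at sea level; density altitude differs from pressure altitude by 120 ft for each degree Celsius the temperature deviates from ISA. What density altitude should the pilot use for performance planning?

Pressure altitude = 10620 + (29.92 − 30.54) × 1000 = 10620 + (-620) = 10000 ft.
ISA temperature at 10000 ft = 15 − 2 × (10000/1000) = -5°C.
ISA deviation = -1 − (-5) = +4°C.
Density altitude = 10000 + 120 × (4) = 10480 ft.

10480 ft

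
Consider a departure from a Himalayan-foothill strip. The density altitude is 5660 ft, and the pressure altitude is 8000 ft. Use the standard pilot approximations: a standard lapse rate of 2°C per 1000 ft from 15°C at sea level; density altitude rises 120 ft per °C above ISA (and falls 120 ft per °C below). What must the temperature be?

-20.5°C

Density altitude − pressure altitude = 5660 − 8000 = -2340 ft.
At 120 ft/°C that is an ISA deviation of -2340/120 = -19.5°C.
ISA temperature at 8000 ft = 15 − 2 × (8000/1000) = -1°C.
OAT = ISA + deviation = -1 + (-19.5) = -20.5°C.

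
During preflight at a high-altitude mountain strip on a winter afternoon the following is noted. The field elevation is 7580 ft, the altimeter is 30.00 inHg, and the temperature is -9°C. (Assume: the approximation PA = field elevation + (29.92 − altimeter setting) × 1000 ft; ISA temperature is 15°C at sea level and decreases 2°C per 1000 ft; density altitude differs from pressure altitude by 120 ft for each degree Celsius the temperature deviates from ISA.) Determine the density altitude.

6420 ft

Pressure altitude = 7580 + (29.92 − 30.00) × 1000 = 7580 + (-80) = 7500 ft.
ISA temperature at 7500 ft = 15 − 2 × (7500/1000) = 0°C.
ISA deviation = -9 − 0 = -9°C.
Density altitude = 7500 + 120 × (-9) = 6420 ft.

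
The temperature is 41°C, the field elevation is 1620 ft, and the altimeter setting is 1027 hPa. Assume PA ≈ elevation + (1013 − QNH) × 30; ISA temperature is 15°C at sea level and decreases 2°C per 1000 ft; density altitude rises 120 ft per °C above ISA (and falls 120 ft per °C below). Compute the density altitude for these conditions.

4608 ft

Pressure altitude = 1620 + (1013 − 1027) × 30 = 1620 + (-420) = 1200 ft.
ISA temperature at 1200 ft = 15 − 2 × (1200/1000) = 12.6°C.
ISA deviation = 41 − 12.6 = +28.4°C.
Density altitude = 1200 + 120 × (28.4) = 4608 ft.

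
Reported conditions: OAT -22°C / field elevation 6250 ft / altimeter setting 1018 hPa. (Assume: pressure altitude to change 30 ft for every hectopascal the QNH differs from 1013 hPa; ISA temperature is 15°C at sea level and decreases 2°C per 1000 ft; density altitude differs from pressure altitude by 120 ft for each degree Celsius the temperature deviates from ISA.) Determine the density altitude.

Pressure altitude = 6250 + (1013 − 1018) × 30 = 6250 + (-150) = 6100 ft.
ISA temperature at 6100 ft = 15 − 2 × (6100/1000) = 2.8°C.
ISA deviation = -22 − 2.8 = -24.8°C.
Density altitude = 6100 + 120 × (-24.8) = 3124 ft.

3124 ft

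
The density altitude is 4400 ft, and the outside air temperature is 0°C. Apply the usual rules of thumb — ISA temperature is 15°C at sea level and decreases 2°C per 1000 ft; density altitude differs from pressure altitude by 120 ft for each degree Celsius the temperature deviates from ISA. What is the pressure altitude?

DA = PA + 120 × (OAT − (15 − 2·PA/1000)) = PA + 120·OAT − 1800 + 0.24·PA = 1.24·PA + 120·OAT − 1800.
So 1.24·PA = 4400 − 120 × 0 + 1800 = 6200.
PA = 6200 / 1.24 = 5000 ft.

5000 ft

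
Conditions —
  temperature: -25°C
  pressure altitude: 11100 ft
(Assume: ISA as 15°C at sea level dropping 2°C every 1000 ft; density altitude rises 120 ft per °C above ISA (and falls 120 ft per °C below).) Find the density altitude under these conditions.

8964 ft

ISA temperature at 11100 ft = 15 − 2 × (11100/1000) = -7.2°C.
ISA deviation = -25 − (-7.2) = -17.8°C.
Density altitude = 11100 + 120 × (-17.8) = 11100 + (-2136) = 8964 ft.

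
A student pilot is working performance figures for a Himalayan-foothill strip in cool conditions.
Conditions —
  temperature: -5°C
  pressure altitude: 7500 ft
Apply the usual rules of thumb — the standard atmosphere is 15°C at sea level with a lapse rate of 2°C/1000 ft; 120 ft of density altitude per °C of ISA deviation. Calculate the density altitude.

ISA temperature at 7500 ft = 15 − 2 × (7500/1000) = 0°C.
ISA deviation = -5 − 0 = -5°C.
Density altitude = 7500 + 120 × (-5) = 7500 + (-600) = 6900 ft.

6900 ft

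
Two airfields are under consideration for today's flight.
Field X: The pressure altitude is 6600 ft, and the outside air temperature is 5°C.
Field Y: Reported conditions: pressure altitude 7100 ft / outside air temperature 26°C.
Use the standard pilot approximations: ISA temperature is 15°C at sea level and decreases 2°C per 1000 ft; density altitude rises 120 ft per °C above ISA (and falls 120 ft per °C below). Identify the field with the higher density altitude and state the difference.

Field X: ISA temp = 1.8°C, deviation +3.2°C, DA = 6600 + 120 × 3.2 = 6984 ft.
Field Y: ISA temp = 0.8°C, deviation +25.2°C, DA = 7100 + 120 × 25.2 = 10124 ft.
Field Y is higher by 10124 − 6984 = 3140 ft.

Field Y by 3140 ft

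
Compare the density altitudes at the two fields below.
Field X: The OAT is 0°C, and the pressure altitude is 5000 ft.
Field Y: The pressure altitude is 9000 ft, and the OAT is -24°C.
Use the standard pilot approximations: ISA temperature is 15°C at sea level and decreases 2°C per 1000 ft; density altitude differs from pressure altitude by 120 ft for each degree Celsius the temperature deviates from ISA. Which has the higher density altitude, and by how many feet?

Field Y by 2080 ft

Field X: ISA temp = 5°C, deviation -5°C, DA = 5000 + 120 × (-5) = 4400 ft.
Field Y: ISA temp = -3°C, deviation -21°C, DA = 9000 + 120 × (-21) = 6480 ft.
Field Y is higher by 6480 − 4400 = 2080 ft.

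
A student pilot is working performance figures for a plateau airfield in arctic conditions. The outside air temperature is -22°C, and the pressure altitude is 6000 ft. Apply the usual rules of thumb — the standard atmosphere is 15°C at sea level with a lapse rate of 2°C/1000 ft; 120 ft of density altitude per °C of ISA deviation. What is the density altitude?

3000 ft

ISA temperature at 6000 ft = 15 − 2 × (6000/1000) = 3°C.
ISA deviation = -22 − 3 = -25°C.
Density altitude = 6000 + 120 × (-25) = 6000 + (-3000) = 3000 ft.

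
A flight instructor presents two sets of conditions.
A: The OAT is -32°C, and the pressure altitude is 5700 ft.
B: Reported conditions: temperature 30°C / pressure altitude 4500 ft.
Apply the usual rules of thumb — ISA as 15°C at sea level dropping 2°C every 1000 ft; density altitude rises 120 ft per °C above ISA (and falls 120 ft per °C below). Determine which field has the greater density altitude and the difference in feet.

A: ISA temp = 3.6°C, deviation -35.6°C, DA = 5700 + 120 × (-35.6) = 1428 ft.
B: ISA temp = 6°C, deviation +24°C, DA = 4500 + 120 × 24 = 7380 ft.
B is higher by 7380 − 1428 = 5952 ft.

B by 5952 ft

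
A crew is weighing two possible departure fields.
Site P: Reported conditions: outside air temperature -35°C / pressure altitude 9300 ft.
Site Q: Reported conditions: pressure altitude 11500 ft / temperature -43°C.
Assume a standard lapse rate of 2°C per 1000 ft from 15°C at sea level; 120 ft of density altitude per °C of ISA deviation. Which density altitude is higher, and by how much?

Site P: ISA temp = -3.6°C, deviation -31.4°C, DA = 9300 + 120 × (-31.4) = 5532 ft.
Site Q: ISA temp = -8°C, deviation -35°C, DA = 11500 + 120 × (-35) = 7300 ft.
Site Q is higher by 7300 − 5532 = 1768 ft.

Site Q by 1768 ft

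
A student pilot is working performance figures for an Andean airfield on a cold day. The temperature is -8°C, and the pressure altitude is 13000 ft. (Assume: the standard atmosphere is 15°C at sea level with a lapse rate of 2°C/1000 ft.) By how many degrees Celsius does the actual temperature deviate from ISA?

ISA temperature at 13000 ft = 15 − 2 × (13000/1000) = -11°C.
Deviation = OAT − ISA = -8 − (-11) = +3°C.

ISA+3°C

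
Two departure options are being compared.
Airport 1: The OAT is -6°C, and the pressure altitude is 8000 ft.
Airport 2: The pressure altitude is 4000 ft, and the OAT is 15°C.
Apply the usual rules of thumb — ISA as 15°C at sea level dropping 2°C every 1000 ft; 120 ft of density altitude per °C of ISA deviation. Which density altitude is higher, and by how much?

Airport 1: ISA temp = -1°C, deviation -5°C, DA = 8000 + 120 × (-5) = 7400 ft.
Airport 2: ISA temp = 7°C, deviation +8°C, DA = 4000 + 120 × 8 = 4960 ft.
Airport 1 is higher by 7400 − 4960 = 2440 ft.

Airport 1 by 2440 ft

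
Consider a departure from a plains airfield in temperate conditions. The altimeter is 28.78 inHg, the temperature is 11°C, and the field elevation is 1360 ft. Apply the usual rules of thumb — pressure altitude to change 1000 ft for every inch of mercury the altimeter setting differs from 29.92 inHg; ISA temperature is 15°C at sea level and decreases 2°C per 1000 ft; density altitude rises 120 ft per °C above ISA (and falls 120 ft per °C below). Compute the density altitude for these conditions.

2620 ft

Pressure altitude = 1360 + (29.92 − 28.78) × 1000 = 1360 + (+1140) = 2500 ft.
ISA temperature at 2500 ft = 15 − 2 × (2500/1000) = 10°C.
ISA deviation = 11 − 10 = +1°C.
Density altitude = 2500 + 120 × (1) = 2620 ft.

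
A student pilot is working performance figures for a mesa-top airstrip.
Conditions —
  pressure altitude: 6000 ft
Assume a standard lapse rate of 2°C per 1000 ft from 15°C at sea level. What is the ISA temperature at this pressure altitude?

ISA temperature = 15 − 2 × (6000/1000) = 15 − 12 = 3°C.

3°C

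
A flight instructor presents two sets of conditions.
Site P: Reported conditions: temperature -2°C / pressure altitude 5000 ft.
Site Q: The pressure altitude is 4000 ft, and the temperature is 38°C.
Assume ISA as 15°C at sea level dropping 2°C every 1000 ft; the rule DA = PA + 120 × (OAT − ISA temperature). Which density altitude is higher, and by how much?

Site Q by 3560 ft

Site P: ISA temp = 5°C, deviation -7°C, DA = 5000 + 120 × (-7) = 4160 ft.
Site Q: ISA temp = 7°C, deviation +31°C, DA = 4000 + 120 × 31 = 7720 ft.
Site Q is higher by 7720 − 4160 = 3560 ft.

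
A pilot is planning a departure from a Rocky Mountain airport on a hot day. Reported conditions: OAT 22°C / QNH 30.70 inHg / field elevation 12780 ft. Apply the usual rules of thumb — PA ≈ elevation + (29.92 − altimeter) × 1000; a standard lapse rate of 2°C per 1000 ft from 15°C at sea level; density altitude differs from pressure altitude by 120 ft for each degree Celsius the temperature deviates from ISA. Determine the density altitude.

15720 ft

Pressure altitude = 12780 + (29.92 − 30.70) × 1000 = 12780 + (-780) = 12000 ft.
ISA temperature at 12000 ft = 15 − 2 × (12000/1000) = -9°C.
ISA deviation = 22 − (-9) = +31°C.
Density altitude = 12000 + 120 × (31) = 15720 ft.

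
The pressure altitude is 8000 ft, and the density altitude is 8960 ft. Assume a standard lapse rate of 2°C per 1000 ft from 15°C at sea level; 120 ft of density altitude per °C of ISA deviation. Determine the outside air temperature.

Density altitude − pressure altitude = 8960 − 8000 = +960 ft.
At 120 ft/°C that is an ISA deviation of 960/120 = +8°C.
ISA temperature at 8000 ft = 15 − 2 × (8000/1000) = -1°C.
OAT = ISA + deviation = -1 + (+8) = 7°C.

7°C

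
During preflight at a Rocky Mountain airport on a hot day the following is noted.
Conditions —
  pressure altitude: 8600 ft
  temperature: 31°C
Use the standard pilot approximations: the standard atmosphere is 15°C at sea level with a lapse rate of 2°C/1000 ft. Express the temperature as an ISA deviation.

ISA+33.2°C

ISA temperature at 8600 ft = 15 − 2 × (8600/1000) = -2.2°C.
Deviation = OAT − ISA = 31 − (-2.2) = +33.2°C.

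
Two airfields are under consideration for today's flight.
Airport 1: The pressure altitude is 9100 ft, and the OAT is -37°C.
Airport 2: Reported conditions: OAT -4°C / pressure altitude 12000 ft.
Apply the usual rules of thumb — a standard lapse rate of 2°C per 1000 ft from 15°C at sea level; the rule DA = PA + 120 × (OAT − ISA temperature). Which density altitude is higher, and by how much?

Airport 2 by 7556 ft

Airport 1: ISA temp = -3.2°C, deviation -33.8°C, DA = 9100 + 120 × (-33.8) = 5044 ft.
Airport 2: ISA temp = -9°C, deviation +5°C, DA = 12000 + 120 × 5 = 12600 ft.
Airport 2 is higher by 12600 − 5044 = 7556 ft.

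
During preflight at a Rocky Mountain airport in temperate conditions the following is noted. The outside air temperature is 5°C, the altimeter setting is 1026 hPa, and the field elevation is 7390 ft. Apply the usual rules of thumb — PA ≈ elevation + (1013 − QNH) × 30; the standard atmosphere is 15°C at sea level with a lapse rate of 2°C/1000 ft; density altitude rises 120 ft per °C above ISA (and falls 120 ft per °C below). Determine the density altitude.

7480 ft

Pressure altitude = 7390 + (1013 − 1026) × 30 = 7390 + (-390) = 7000 ft.
ISA temperature at 7000 ft = 15 − 2 × (7000/1000) = 1°C.
ISA deviation = 5 − 1 = +4°C.
Density altitude = 7000 + 120 × (4) = 7480 ft.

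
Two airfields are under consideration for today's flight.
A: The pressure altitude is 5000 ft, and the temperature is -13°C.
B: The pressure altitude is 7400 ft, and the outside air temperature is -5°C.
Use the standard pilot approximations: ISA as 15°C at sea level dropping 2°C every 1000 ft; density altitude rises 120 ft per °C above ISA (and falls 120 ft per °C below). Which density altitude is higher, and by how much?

B by 3936 ft

A: ISA temp = 5°C, deviation -18°C, DA = 5000 + 120 × (-18) = 2840 ft.
B: ISA temp = 0.2°C, deviation -5.2°C, DA = 7400 + 120 × (-5.2) = 6776 ft.
B is higher by 6776 − 2840 = 3936 ft.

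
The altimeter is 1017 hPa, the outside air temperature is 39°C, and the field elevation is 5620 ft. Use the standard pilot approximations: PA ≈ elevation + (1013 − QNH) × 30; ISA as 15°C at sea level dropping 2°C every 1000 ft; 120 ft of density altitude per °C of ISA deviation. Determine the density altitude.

9700 ft

Pressure altitude = 5620 + (1013 − 1017) × 30 = 5620 + (-120) = 5500 ft.
ISA temperature at 5500 ft = 15 − 2 × (5500/1000) = 4°C.
ISA deviation = 39 − 4 = +35°C.
Density altitude = 5500 + 120 × (35) = 9700 ft.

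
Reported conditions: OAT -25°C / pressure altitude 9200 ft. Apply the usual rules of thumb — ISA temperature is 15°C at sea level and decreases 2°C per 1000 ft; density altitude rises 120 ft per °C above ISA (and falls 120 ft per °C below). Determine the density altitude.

6608 ft

ISA temperature at 9200 ft = 15 − 2 × (9200/1000) = -3.4°C.
ISA deviation = -25 − (-3.4) = -21.6°C.
Density altitude = 9200 + 120 × (-21.6) = 9200 + (-2592) = 6608 ft.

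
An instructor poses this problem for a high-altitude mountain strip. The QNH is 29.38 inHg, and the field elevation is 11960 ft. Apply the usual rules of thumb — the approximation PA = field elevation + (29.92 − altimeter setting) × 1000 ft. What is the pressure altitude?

12500 ft

Pressure correction = (29.92 − 29.38) × 1000 = +540 ft.
Pressure altitude = 11960 + (+540) = 12500 ft.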